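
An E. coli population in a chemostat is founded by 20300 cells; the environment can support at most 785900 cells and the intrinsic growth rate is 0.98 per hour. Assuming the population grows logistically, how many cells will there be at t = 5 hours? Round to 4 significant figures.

A = (K − N₀)/N₀ = (785900 − 20300)/20300 = 37.714.
N(t) = K/(1 + A·e^(−rt)) = 785900/(1 + 37.714×e^(−0.98×5)).
e^(−4.9) = 0.0074466; denominator = 1 + 37.714×0.0074466 = 1.2808.
N = 785900/1.2808 = 613580.

613600 cells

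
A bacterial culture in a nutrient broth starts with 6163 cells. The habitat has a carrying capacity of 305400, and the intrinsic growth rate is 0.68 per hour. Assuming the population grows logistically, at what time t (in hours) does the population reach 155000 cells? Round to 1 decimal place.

5.8 hours

A = (K − N₀)/N₀ = (305400 − 6163)/6163 = 48.554.
Solve 305400/(1 + 48.554·e^(−0.68t)) = 155000: 1 + 48.554·e^(−0.68t) = 1.9703, so e^(−0.68t) = 0.0199845.
−0.68·t = ln(0.0199845) = -3.9128, so t = 3.9128/0.68 = 5.7541.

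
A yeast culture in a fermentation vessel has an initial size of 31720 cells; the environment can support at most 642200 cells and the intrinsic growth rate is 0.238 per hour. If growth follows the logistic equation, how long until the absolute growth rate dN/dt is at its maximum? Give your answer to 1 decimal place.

Logistic growth is fastest at N = K/2 = 321100.
A = (K − N₀)/N₀ = 19.246. Set K/(1 + A·e^(−rt)) = K/2 → A·e^(−rt) = 1.
e^(−0.238t) = 1/19.246 = 0.0519591, so t = ln(19.246)/0.238 = 2.9573/0.238 = 12.426.

12.4 hours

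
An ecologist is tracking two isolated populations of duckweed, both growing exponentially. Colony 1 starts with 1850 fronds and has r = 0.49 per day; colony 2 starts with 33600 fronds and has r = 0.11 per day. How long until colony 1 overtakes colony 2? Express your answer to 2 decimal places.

7.63 days

Set 1850·e^(0.49t) = 33600·e^(0.11t).
e^((0.49 − 0.11)t) = 33600/1850 → e^(0.38·t) = 18.162.
0.38·t = ln(18.162) = 2.8993, so t = 2.8993/0.38 = 7.6298.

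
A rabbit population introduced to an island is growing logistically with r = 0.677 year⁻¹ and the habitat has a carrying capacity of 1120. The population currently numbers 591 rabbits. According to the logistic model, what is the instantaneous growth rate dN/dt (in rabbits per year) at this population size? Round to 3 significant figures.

189 rabbits per year

dN/dt = rN(1 − N/K) = 0.677 × 591 × (1 − 591/1120).
1 − 591/1120 = 0.47232; dN/dt = 0.677 × 591 × 0.47232 = 188.98.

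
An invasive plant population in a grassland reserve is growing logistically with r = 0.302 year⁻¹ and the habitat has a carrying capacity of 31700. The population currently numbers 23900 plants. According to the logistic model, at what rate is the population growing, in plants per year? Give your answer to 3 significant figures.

dN/dt = rN(1 − N/K) = 0.302 × 23900 × (1 − 23900/31700).
1 − 23900/31700 = 0.24606; dN/dt = 0.302 × 23900 × 0.24606 = 1776.

1780 plants per year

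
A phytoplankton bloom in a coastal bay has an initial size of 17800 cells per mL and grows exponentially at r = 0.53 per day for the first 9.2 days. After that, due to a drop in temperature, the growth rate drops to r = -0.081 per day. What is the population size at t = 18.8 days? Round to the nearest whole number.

Phase 1: N(9.2) = 17800·e^(0.53×9.2) = 17800·e^4.876 = 2.333672×10^6.
Phase 2 runs for 18.8 − 9.2 = 9.6 days at r = -0.081.
N(18.8) = 2.333672×10^6·e^(-0.081×9.6) = 2.333672×10^6·e^-0.7776 = 1.07234×10^6.

1072340 cells per mL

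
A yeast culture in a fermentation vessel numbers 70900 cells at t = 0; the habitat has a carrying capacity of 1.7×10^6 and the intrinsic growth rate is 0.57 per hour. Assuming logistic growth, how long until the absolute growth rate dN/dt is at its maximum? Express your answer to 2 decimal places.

5.50 hours

Logistic growth is fastest at N = K/2 = 850000.
A = (K − N₀)/N₀ = 22.977. Set K/(1 + A·e^(−rt)) = K/2 → A·e^(−rt) = 1.
e^(−0.57t) = 1/22.977 = 0.043521, so t = ln(22.977)/0.57 = 3.1345/0.57 = 5.4991.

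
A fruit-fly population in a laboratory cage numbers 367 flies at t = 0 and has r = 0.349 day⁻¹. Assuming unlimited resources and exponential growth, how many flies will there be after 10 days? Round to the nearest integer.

N(t) = N₀·e^(rt) = 367 × e^(0.349×10) = 367 × e^3.49.
e^3.49 ≈ 32.786, so N ≈ 367 × 32.786 = 12032.4.

12032 flies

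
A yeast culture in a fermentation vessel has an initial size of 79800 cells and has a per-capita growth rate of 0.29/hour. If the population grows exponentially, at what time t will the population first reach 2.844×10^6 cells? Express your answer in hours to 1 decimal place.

Set N₀·e^(rt) = 2.844×10^6: e^(0.29·t) = 2.844×10^6/79800 = 35.639.
0.29·t = ln(35.639) = 3.5734, so t = 3.5734/0.29 = 12.322.

12.3 hours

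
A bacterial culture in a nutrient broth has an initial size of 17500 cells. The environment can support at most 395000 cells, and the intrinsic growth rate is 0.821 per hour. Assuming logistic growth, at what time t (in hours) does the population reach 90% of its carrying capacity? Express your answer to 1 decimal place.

6.4 hours

A = (K − N₀)/N₀ = (395000 − 17500)/17500 = 21.571.
Solve 395000/(1 + 21.571·e^(−0.821t)) = 355500: 1 + 21.571·e^(−0.821t) = 1.1111, so e^(−0.821t) = 0.00515085.
−0.821·t = ln(0.00515085) = -5.2686, so t = 5.2686/0.821 = 6.4173.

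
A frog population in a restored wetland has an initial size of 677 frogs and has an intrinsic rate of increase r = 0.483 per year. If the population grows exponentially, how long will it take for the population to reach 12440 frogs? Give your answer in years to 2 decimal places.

Set N₀·e^(rt) = 12440: e^(0.483·t) = 12440/677 = 18.375.
0.483·t = ln(18.375) = 2.911, so t = 2.911/0.483 = 6.0269.

6.03 years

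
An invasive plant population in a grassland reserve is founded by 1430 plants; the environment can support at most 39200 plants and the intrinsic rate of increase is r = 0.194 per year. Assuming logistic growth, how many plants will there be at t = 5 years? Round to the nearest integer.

3560 plants

A = (K − N₀)/N₀ = (39200 − 1430)/1430 = 26.413.
N(t) = K/(1 + A·e^(−rt)) = 39200/(1 + 26.413×e^(−0.194×5)).
e^(−0.97) = 0.37908; denominator = 1 + 26.413×0.37908 = 11.013.
N = 39200/11.013 = 3559.57.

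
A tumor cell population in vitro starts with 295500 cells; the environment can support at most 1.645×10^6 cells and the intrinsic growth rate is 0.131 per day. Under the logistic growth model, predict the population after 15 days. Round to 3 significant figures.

A = (K − N₀)/N₀ = (1.645×10^6 − 295500)/295500 = 4.5668.
N(t) = K/(1 + A·e^(−rt)) = 1.645×10^6/(1 + 4.5668×e^(−0.131×15)).
e^(−1.965) = 0.14016; denominator = 1 + 4.5668×0.14016 = 1.6401.
N = 1.645×10^6/1.6401 = 1.003007×10^6.

1000000 cells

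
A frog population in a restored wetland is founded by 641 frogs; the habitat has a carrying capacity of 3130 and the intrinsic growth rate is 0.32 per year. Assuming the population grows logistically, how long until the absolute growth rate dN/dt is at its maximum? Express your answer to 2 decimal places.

Logistic growth is fastest at N = K/2 = 1565.
A = (K − N₀)/N₀ = 3.883. Set K/(1 + A·e^(−rt)) = K/2 → A·e^(−rt) = 1.
e^(−0.32t) = 1/3.883 = 0.257533, so t = ln(3.883)/0.32 = 1.3566/0.32 = 4.2394.

4.24 years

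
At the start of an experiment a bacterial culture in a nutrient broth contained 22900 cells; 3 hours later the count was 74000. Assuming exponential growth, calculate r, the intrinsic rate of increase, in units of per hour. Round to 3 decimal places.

From N(t) = N₀·e^(rt): e^(r·3) = 74000/22900 = 3.2314.
r·3 = ln(3.2314) = 1.1729, so r = 1.1729/3 = 0.39098.

0.391 per hour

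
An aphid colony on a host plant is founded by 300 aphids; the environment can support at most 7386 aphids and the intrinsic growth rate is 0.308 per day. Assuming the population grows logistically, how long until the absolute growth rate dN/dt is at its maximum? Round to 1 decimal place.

10.3 days

Logistic growth is fastest at N = K/2 = 3693.
A = (K − N₀)/N₀ = 23.62. Set K/(1 + A·e^(−rt)) = K/2 → A·e^(−rt) = 1.
e^(−0.308t) = 1/23.62 = 0.042337, so t = ln(23.62)/0.308 = 3.1621/0.308 = 10.267.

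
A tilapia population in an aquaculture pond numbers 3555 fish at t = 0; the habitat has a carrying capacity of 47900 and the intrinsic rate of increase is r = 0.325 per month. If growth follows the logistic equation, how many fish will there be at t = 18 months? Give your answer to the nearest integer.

A = (K − N₀)/N₀ = (47900 − 3555)/3555 = 12.474.
N(t) = K/(1 + A·e^(−rt)) = 47900/(1 + 12.474×e^(−0.325×18)).
e^(−5.85) = 0.0028799; denominator = 1 + 12.474×0.0028799 = 1.0359.
N = 47900/1.0359 = 46238.9.

46239 fish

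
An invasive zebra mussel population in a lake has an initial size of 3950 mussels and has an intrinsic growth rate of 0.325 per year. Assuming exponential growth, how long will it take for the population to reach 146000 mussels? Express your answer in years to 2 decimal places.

11.11 years

Set N₀·e^(rt) = 146000: e^(0.325·t) = 146000/3950 = 36.962.
0.325·t = ln(36.962) = 3.6099, so t = 3.6099/0.325 = 11.107.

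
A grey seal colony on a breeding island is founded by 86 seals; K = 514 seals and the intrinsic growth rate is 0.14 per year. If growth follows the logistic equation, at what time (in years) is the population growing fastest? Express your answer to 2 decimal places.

11.46 years

Logistic growth is fastest at N = K/2 = 257.
A = (K − N₀)/N₀ = 4.9767. Set K/(1 + A·e^(−rt)) = K/2 → A·e^(−rt) = 1.
e^(−0.14t) = 1/4.9767 = 0.200935, so t = ln(4.9767)/0.14 = 1.6048/0.14 = 11.463.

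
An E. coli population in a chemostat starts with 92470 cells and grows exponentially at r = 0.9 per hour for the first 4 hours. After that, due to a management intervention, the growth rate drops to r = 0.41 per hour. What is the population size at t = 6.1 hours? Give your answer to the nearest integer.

Phase 1: N(4) = 92470·e^(0.9×4) = 92470·e^3.6 = 3.384239×10^6.
Phase 2 runs for 6.1 − 4 = 2.1 hours at r = 0.41.
N(6.1) = 3.384239×10^6·e^(0.41×2.1) = 3.384239×10^6·e^0.861 = 8.005501×10^6.

8005501 cells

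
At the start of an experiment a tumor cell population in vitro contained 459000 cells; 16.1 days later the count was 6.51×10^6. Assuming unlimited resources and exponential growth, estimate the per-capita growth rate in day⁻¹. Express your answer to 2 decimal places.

From N(t) = N₀·e^(rt): e^(r·16.1) = 6.51×10^6/459000 = 14.183.
r·16.1 = ln(14.183) = 2.652, so r = 2.652/16.1 = 0.16472.

0.16 per day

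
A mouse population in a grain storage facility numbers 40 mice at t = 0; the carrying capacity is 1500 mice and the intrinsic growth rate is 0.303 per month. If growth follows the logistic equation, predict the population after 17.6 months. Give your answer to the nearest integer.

1275 mice

A = (K − N₀)/N₀ = (1500 − 40)/40 = 36.5.
N(t) = K/(1 + A·e^(−rt)) = 1500/(1 + 36.5×e^(−0.303×17.6)).
e^(−5.333) = 0.0048305; denominator = 1 + 36.5×0.0048305 = 1.1763.
N = 1500/1.1763 = 1275.17.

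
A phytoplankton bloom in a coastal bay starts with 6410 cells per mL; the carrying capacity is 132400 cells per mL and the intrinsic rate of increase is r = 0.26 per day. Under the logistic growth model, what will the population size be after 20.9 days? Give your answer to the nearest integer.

A = (K − N₀)/N₀ = (132400 − 6410)/6410 = 19.655.
N(t) = K/(1 + A·e^(−rt)) = 132400/(1 + 19.655×e^(−0.26×20.9)).
e^(−5.434) = 0.0043656; denominator = 1 + 19.655×0.0043656 = 1.0858.
N = 132400/1.0858 = 121937.

121937 cells per mL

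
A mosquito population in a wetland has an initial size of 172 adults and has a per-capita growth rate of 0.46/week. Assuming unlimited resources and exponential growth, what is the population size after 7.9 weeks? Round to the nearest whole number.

6513 adults

N(t) = N₀·e^(rt) = 172 × e^(0.46×7.9) = 172 × e^3.634.
e^3.634 ≈ 37.864, so N ≈ 172 × 37.864 = 6512.6.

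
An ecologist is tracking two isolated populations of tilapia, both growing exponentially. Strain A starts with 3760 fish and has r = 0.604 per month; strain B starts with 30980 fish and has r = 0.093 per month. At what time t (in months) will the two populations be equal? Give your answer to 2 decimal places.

Set 3760·e^(0.604t) = 30980·e^(0.093t).
e^((0.604 − 0.093)t) = 30980/3760 → e^(0.511·t) = 8.2394.
0.511·t = ln(8.2394) = 2.1089, so t = 2.1089/0.511 = 4.1271.

4.13 months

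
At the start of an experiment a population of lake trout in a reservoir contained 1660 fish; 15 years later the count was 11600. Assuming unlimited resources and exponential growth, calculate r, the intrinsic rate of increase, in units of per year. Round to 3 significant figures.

From N(t) = N₀·e^(rt): e^(r·15) = 11600/1660 = 6.988.
r·15 = ln(6.988) = 1.9442, so r = 1.9442/15 = 0.12961.

0.130 per year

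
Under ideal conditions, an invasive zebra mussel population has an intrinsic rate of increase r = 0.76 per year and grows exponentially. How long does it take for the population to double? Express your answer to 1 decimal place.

0.9 years

Doubling time t_d = ln(2)/r = 0.6931/0.76 = 0.91204.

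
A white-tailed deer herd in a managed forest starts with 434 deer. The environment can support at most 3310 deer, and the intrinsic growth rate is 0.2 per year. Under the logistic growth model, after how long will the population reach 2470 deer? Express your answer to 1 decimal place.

A = (K − N₀)/N₀ = (3310 − 434)/434 = 6.6267.
Solve 3310/(1 + 6.6267·e^(−0.2t)) = 2470: 1 + 6.6267·e^(−0.2t) = 1.3401, so e^(−0.2t) = 0.0513196.
−0.2·t = ln(0.0513196) = -2.9697, so t = 2.9697/0.2 = 14.848.

14.8 years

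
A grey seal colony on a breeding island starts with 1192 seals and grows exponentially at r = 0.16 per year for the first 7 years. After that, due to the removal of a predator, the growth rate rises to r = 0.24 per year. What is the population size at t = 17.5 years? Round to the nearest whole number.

Phase 1: N(7) = 1192·e^(0.16×7) = 1192·e^1.12 = 3653.31.
Phase 2 runs for 17.5 − 7 = 10.5 years at r = 0.24.
N(17.5) = 3653.31·e^(0.24×10.5) = 3653.31·e^2.52 = 45405.5.

45405 seals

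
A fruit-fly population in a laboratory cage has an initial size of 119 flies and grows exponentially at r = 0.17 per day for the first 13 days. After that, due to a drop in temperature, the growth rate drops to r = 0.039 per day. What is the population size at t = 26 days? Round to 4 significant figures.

1801 flies

Phase 1: N(13) = 119·e^(0.17×13) = 119·e^2.21 = 1084.77.
Phase 2 runs for 26 − 13 = 13 days at r = 0.039.
N(26) = 1084.77·e^(0.039×13) = 1084.77·e^0.507 = 1801.05.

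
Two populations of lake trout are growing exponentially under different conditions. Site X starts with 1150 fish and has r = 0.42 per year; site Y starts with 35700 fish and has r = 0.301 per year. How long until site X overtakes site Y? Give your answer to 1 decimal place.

Set 1150·e^(0.42t) = 35700·e^(0.301t).
e^((0.42 − 0.301)t) = 35700/1150 → e^(0.119·t) = 31.043.
0.119·t = ln(31.043) = 3.4354, so t = 3.4354/0.119 = 28.869.

28.9 years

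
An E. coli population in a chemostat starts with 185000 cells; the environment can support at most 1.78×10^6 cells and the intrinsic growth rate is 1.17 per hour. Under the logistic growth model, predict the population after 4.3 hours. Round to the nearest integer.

1685097 cells

A = (K − N₀)/N₀ = (1.78×10^6 − 185000)/185000 = 8.6216.
N(t) = K/(1 + A·e^(−rt)) = 1.78×10^6/(1 + 8.6216×e^(−1.17×4.3)).
e^(−5.031) = 0.0065323; denominator = 1 + 8.6216×0.0065323 = 1.0563.
N = 1.78×10^6/1.0563 = 1.685097×10^6.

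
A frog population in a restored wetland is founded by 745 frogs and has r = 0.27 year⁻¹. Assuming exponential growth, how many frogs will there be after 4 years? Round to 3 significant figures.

2190 frogs

N(t) = N₀·e^(rt) = 745 × e^(0.27×4) = 745 × e^1.08.
e^1.08 ≈ 2.9447, so N ≈ 745 × 2.9447 = 2193.79.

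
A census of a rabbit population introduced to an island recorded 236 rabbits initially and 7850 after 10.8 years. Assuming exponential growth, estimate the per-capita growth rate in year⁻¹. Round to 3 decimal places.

From N(t) = N₀·e^(rt): e^(r·10.8) = 7850/236 = 33.263.
r·10.8 = ln(33.263) = 3.5044, so r = 3.5044/10.8 = 0.32448.

0.324 per year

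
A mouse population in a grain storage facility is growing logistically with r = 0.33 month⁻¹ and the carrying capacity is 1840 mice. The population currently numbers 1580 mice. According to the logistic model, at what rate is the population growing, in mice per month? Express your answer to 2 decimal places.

dN/dt = rN(1 − N/K) = 0.33 × 1580 × (1 − 1580/1840).
1 − 1580/1840 = 0.1413; dN/dt = 0.33 × 1580 × 0.1413 = 73.676.

73.68 mice per month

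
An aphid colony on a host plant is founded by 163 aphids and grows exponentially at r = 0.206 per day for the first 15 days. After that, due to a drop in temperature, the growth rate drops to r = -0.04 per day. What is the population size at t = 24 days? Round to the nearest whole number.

Phase 1: N(15) = 163·e^(0.206×15) = 163·e^3.09 = 3582.26.
Phase 2 runs for 24 − 15 = 9 days at r = -0.04.
N(24) = 3582.26·e^(-0.04×9) = 3582.26·e^-0.36 = 2499.26.

2499 aphids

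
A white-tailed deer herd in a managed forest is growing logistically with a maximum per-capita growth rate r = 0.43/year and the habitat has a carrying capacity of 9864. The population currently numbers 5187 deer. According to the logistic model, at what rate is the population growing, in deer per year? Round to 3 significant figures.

dN/dt = rN(1 − N/K) = 0.43 × 5187 × (1 − 5187/9864).
1 − 5187/9864 = 0.47415; dN/dt = 0.43 × 5187 × 0.47415 = 1057.5.

1060 deer per year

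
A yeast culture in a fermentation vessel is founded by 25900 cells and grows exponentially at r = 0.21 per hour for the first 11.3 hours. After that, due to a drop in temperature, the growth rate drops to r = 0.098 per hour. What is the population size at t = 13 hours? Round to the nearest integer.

328272 cells

Phase 1: N(11.3) = 25900·e^(0.21×11.3) = 25900·e^2.373 = 277895.
Phase 2 runs for 13 − 11.3 = 1.7 hours at r = 0.098.
N(13) = 277895·e^(0.098×1.7) = 277895·e^0.1666 = 328272.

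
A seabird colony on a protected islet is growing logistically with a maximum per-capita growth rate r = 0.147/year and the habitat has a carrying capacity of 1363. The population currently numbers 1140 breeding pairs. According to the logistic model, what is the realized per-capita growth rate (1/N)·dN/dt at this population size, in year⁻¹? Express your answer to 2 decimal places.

(1/N)·dN/dt = r(1 − N/K) = 0.147 × (1 − 1140/1363).
= 0.147 × 0.16361 = 0.024051.

0.02 per year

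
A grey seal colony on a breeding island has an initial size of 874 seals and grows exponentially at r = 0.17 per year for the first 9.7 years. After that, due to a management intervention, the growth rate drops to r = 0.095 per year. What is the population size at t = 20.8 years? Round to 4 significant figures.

Phase 1: N(9.7) = 874·e^(0.17×9.7) = 874·e^1.649 = 4546.35.
Phase 2 runs for 20.8 − 9.7 = 11.1 years at r = 0.095.
N(20.8) = 4546.35·e^(0.095×11.1) = 4546.35·e^1.055 = 13050.5.

13050 seals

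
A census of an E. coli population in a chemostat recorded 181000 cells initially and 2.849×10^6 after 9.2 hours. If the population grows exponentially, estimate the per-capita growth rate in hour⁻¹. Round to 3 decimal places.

From N(t) = N₀·e^(rt): e^(r·9.2) = 2.849×10^6/181000 = 15.74.
r·9.2 = ln(15.74) = 2.7562, so r = 2.7562/9.2 = 0.29959.

0.300 per hour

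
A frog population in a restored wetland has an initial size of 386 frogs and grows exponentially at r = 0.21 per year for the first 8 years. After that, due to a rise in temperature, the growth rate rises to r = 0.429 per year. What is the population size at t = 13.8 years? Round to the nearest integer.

Phase 1: N(8) = 386·e^(0.21×8) = 386·e^1.68 = 2071.1.
Phase 2 runs for 13.8 − 8 = 5.8 years at r = 0.429.
N(13.8) = 2071.1·e^(0.429×5.8) = 2071.1·e^2.488 = 24935.2.

24935 frogs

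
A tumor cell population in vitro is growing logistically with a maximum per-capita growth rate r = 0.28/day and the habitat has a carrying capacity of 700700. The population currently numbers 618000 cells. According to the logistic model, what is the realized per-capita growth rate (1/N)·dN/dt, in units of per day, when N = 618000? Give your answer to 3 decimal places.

0.033 per day

(1/N)·dN/dt = r(1 − N/K) = 0.28 × (1 − 618000/700700).
= 0.28 × 0.11802 = 0.033047.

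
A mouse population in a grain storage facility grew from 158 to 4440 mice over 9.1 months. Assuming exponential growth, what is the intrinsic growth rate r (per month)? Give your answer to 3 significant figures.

From N(t) = N₀·e^(rt): e^(r·9.1) = 4440/158 = 28.101.
r·9.1 = ln(28.101) = 3.3358, so r = 3.3358/9.1 = 0.36657.

0.367 per month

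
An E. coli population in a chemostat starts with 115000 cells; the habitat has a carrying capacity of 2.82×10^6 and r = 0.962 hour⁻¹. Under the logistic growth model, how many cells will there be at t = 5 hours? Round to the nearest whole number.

A = (K − N₀)/N₀ = (2.82×10^6 − 115000)/115000 = 23.522.
N(t) = K/(1 + A·e^(−rt)) = 2.82×10^6/(1 + 23.522×e^(−0.962×5)).
e^(−4.81) = 0.0081479; denominator = 1 + 23.522×0.0081479 = 1.1917.
N = 2.82×10^6/1.1917 = 2.366463×10^6.

2366463 cells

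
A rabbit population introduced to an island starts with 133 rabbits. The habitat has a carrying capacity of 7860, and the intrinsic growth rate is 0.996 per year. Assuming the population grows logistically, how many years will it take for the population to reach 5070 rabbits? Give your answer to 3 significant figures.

4.68 years

A = (K − N₀)/N₀ = (7860 − 133)/133 = 58.098.
Solve 7860/(1 + 58.098·e^(−0.996t)) = 5070: 1 + 58.098·e^(−0.996t) = 1.5503, so e^(−0.996t) = 0.0094719.
−0.996·t = ln(0.0094719) = -4.6594, so t = 4.6594/0.996 = 4.6781.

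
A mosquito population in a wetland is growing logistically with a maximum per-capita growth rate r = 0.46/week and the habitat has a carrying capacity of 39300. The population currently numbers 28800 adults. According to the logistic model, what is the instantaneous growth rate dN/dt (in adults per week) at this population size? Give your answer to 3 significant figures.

dN/dt = rN(1 − N/K) = 0.46 × 28800 × (1 − 28800/39300).
1 − 28800/39300 = 0.26718; dN/dt = 0.46 × 28800 × 0.26718 = 3539.5.

3540 adults per week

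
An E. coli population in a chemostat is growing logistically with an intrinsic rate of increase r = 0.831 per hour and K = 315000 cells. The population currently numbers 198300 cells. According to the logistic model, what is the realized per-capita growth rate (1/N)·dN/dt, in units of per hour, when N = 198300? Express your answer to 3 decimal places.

(1/N)·dN/dt = r(1 − N/K) = 0.831 × (1 − 198300/315000).
= 0.831 × 0.37048 = 0.30787.

0.308 per hour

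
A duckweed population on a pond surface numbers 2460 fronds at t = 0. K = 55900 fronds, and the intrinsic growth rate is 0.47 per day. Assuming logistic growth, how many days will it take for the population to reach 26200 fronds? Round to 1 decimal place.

6.3 days

A = (K − N₀)/N₀ = (55900 − 2460)/2460 = 21.724.
Solve 55900/(1 + 21.724·e^(−0.47t)) = 26200: 1 + 21.724·e^(−0.47t) = 2.1336, so e^(−0.47t) = 0.0521824.
−0.47·t = ln(0.0521824) = -2.953, so t = 2.953/0.47 = 6.283.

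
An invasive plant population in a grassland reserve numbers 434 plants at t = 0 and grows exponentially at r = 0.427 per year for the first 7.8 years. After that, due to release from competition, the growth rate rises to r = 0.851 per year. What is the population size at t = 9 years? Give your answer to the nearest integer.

33686 plants

Phase 1: N(7.8) = 434·e^(0.427×7.8) = 434·e^3.331 = 12132.5.
Phase 2 runs for 9 − 7.8 = 1.2 years at r = 0.851.
N(9) = 12132.5·e^(0.851×1.2) = 12132.5·e^1.021 = 33686.2.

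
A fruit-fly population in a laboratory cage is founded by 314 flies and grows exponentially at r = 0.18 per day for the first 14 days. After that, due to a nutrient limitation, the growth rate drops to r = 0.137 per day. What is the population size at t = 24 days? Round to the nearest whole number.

Phase 1: N(14) = 314·e^(0.18×14) = 314·e^2.52 = 3902.58.
Phase 2 runs for 24 − 14 = 10 days at r = 0.137.
N(24) = 3902.58·e^(0.137×10) = 3902.58·e^1.37 = 15358.

15358 flies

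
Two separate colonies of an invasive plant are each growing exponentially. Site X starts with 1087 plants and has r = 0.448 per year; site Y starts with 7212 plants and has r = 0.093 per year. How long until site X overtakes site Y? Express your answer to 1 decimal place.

5.3 years

Set 1087·e^(0.448t) = 7212·e^(0.093t).
e^((0.448 − 0.093)t) = 7212/1087 → e^(0.355·t) = 6.6348.
0.355·t = ln(6.6348) = 1.8923, so t = 1.8923/0.355 = 5.3305.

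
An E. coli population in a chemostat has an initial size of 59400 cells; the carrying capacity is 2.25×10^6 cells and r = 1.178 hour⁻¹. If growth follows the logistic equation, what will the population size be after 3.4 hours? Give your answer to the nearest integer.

1345730 cells

A = (K − N₀)/N₀ = (2.25×10^6 − 59400)/59400 = 36.879.
N(t) = K/(1 + A·e^(−rt)) = 2.25×10^6/(1 + 36.879×e^(−1.178×3.4)).
e^(−4.005) = 0.018221; denominator = 1 + 36.879×0.018221 = 1.672.
N = 2.25×10^6/1.672 = 1.34573×10^6.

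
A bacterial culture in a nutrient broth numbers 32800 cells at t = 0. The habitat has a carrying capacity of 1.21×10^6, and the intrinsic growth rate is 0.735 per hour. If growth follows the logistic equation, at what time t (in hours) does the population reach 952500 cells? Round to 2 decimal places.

6.65 hours

A = (K − N₀)/N₀ = (1.21×10^6 − 32800)/32800 = 35.89.
Solve 1.21×10^6/(1 + 35.89·e^(−0.735t)) = 952500: 1 + 35.89·e^(−0.735t) = 1.2703, so e^(−0.735t) = 0.00753244.
−0.735·t = ln(0.00753244) = -4.8885, so t = 4.8885/0.735 = 6.6511.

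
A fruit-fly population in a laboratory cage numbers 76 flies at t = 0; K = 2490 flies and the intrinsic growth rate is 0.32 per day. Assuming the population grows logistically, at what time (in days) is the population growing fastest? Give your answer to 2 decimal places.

10.81 days

Logistic growth is fastest at N = K/2 = 1245.
A = (K − N₀)/N₀ = 31.763. Set K/(1 + A·e^(−rt)) = K/2 → A·e^(−rt) = 1.
e^(−0.32t) = 1/31.763 = 0.031483, so t = ln(31.763)/0.32 = 3.4583/0.32 = 10.807.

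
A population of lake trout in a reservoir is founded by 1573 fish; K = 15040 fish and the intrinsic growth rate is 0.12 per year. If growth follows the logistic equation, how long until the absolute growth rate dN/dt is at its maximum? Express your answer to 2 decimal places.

17.89 years

Logistic growth is fastest at N = K/2 = 7520.
A = (K − N₀)/N₀ = 8.5613. Set K/(1 + A·e^(−rt)) = K/2 → A·e^(−rt) = 1.
e^(−0.12t) = 1/8.5613 = 0.116804, so t = ln(8.5613)/0.12 = 2.1473/0.12 = 17.894.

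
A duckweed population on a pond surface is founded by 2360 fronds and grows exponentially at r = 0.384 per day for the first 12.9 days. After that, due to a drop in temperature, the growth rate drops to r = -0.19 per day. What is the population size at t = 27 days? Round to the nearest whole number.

22949 fronds

Phase 1: N(12.9) = 2360·e^(0.384×12.9) = 2360·e^4.954 = 334374.
Phase 2 runs for 27 − 12.9 = 14.1 days at r = -0.19.
N(27) = 334374·e^(-0.19×14.1) = 334374·e^-2.679 = 22948.7.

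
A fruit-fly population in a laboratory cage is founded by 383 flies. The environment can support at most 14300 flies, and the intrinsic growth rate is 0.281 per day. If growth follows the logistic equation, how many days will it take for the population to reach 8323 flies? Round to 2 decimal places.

13.96 days

A = (K − N₀)/N₀ = (14300 − 383)/383 = 36.337.
Solve 14300/(1 + 36.337·e^(−0.281t)) = 8323: 1 + 36.337·e^(−0.281t) = 1.7181, so e^(−0.281t) = 0.0197632.
−0.281·t = ln(0.0197632) = -3.9239, so t = 3.9239/0.281 = 13.964.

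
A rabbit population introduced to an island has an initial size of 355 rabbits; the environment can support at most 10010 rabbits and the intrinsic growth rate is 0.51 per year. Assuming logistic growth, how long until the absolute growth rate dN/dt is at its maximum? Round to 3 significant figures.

6.48 years

Logistic growth is fastest at N = K/2 = 5005.
A = (K − N₀)/N₀ = 27.197. Set K/(1 + A·e^(−rt)) = K/2 → A·e^(−rt) = 1.
e^(−0.51t) = 1/27.197 = 0.0367685, so t = ln(27.197)/0.51 = 3.3031/0.51 = 6.4767.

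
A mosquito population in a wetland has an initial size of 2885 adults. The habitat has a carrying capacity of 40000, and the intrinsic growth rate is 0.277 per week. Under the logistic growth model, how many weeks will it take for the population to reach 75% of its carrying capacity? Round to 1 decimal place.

13.2 weeks

A = (K − N₀)/N₀ = (40000 − 2885)/2885 = 12.865.
Solve 40000/(1 + 12.865·e^(−0.277t)) = 30000: 1 + 12.865·e^(−0.277t) = 1.3333, so e^(−0.277t) = 0.0259105.
−0.277·t = ln(0.0259105) = -3.6531, so t = 3.6531/0.277 = 13.188.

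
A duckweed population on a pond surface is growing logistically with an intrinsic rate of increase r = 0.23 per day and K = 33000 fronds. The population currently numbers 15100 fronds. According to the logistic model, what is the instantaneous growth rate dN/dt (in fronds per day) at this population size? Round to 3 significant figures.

1880 fronds per day

dN/dt = rN(1 − N/K) = 0.23 × 15100 × (1 − 15100/33000).
1 − 15100/33000 = 0.54242; dN/dt = 0.23 × 15100 × 0.54242 = 1883.8.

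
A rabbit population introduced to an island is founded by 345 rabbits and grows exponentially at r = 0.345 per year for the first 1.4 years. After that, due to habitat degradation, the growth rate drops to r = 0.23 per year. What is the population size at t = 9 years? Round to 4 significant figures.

3212 rabbits

Phase 1: N(1.4) = 345·e^(0.345×1.4) = 345·e^0.483 = 559.221.
Phase 2 runs for 9 − 1.4 = 7.6 years at r = 0.23.
N(9) = 559.221·e^(0.23×7.6) = 559.221·e^1.748 = 3211.66.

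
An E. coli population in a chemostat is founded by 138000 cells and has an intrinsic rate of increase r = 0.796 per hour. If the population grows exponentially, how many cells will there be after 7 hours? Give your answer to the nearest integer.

N(t) = N₀·e^(rt) = 138000 × e^(0.796×7) = 138000 × e^5.572.
e^5.572 ≈ 262.96, so N ≈ 138000 × 262.96 = 3.628841×10^7.

36288410 cells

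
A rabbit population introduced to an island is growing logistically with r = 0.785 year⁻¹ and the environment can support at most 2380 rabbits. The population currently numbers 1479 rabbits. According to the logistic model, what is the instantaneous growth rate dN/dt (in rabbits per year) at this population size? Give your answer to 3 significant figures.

440 rabbits per year

dN/dt = rN(1 − N/K) = 0.785 × 1479 × (1 − 1479/2380).
1 − 1479/2380 = 0.37857; dN/dt = 0.785 × 1479 × 0.37857 = 439.53.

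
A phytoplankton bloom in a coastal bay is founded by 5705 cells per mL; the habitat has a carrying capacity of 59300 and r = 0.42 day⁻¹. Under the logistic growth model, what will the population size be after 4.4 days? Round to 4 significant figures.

A = (K − N₀)/N₀ = (59300 − 5705)/5705 = 9.3944.
N(t) = K/(1 + A·e^(−rt)) = 59300/(1 + 9.3944×e^(−0.42×4.4)).
e^(−1.848) = 0.15755; denominator = 1 + 9.3944×0.15755 = 2.4801.
N = 59300/2.4801 = 23910.3.

23910 cells per mL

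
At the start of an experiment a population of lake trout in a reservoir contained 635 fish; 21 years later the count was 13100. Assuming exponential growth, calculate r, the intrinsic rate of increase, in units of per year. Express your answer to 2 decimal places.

From N(t) = N₀·e^(rt): e^(r·21) = 13100/635 = 20.63.
r·21 = ln(20.63) = 3.0267, so r = 3.0267/21 = 0.14413.

0.14 per year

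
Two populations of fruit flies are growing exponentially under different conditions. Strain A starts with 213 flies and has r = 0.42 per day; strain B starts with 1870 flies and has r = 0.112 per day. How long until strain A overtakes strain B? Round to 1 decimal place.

7.1 days

Set 213·e^(0.42t) = 1870·e^(0.112t).
e^((0.42 − 0.112)t) = 1870/213 → e^(0.308·t) = 8.7793.
0.308·t = ln(8.7793) = 2.1724, so t = 2.1724/0.308 = 7.0533.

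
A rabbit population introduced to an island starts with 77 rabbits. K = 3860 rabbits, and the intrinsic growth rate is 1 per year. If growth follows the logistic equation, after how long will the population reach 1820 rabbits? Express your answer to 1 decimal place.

A = (K − N₀)/N₀ = (3860 − 77)/77 = 49.13.
Solve 3860/(1 + 49.13·e^(−1t)) = 1820: 1 + 49.13·e^(−1t) = 2.1209, so e^(−1t) = 0.0228146.
−1·t = ln(0.0228146) = -3.7804, so t = 3.7804/1 = 3.7804.

3.8 years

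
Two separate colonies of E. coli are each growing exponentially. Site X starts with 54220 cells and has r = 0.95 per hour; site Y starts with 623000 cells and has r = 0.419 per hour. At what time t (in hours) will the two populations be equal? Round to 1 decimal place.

4.6 hours

Set 54220·e^(0.95t) = 623000·e^(0.419t).
e^((0.95 − 0.419)t) = 623000/54220 → e^(0.531·t) = 11.49.
0.531·t = ln(11.49) = 2.4415, so t = 2.4415/0.531 = 4.5979.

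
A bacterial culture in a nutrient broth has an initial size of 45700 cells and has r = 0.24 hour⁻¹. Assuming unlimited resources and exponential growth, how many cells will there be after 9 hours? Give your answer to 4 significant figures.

396300 cells

N(t) = N₀·e^(rt) = 45700 × e^(0.24×9) = 45700 × e^2.16.
e^2.16 ≈ 8.6711, so N ≈ 45700 × 8.6711 = 396271.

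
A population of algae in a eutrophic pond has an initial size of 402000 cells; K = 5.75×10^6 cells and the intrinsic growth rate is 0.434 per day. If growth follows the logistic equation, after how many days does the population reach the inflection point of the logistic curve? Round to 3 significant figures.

Logistic growth is fastest at N = K/2 = 2.875×10^6.
A = (K − N₀)/N₀ = 13.303. Set K/(1 + A·e^(−rt)) = K/2 → A·e^(−rt) = 1.
e^(−0.434t) = 1/13.303 = 0.0751683, so t = ln(13.303)/0.434 = 2.588/0.434 = 5.9632.

5.96 days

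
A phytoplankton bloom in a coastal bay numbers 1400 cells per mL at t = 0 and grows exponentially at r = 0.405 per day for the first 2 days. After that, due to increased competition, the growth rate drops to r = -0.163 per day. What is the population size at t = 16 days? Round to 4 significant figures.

321.3 cells per mL

Phase 1: N(2) = 1400·e^(0.405×2) = 1400·e^0.81 = 3147.07.
Phase 2 runs for 16 − 2 = 14 days at r = -0.163.
N(16) = 3147.07·e^(-0.163×14) = 3147.07·e^-2.282 = 321.253.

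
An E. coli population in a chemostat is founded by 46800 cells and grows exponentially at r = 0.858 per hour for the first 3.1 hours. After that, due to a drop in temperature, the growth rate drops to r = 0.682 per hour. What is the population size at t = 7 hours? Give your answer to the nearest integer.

9561340 cells

Phase 1: N(3.1) = 46800·e^(0.858×3.1) = 46800·e^2.66 = 668933.
Phase 2 runs for 7 − 3.1 = 3.9 hours at r = 0.682.
N(7) = 668933·e^(0.682×3.9) = 668933·e^2.66 = 9.56134×10^6.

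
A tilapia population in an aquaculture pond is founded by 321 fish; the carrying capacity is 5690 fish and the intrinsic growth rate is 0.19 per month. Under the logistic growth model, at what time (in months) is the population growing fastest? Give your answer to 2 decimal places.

14.83 months

Logistic growth is fastest at N = K/2 = 2845.
A = (K − N₀)/N₀ = 16.726. Set K/(1 + A·e^(−rt)) = K/2 → A·e^(−rt) = 1.
e^(−0.19t) = 1/16.726 = 0.0597877, so t = ln(16.726)/0.19 = 2.817/0.19 = 14.826.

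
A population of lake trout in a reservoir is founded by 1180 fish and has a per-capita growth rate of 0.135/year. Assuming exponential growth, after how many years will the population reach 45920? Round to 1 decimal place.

27.1 years

Set N₀·e^(rt) = 45920: e^(0.135·t) = 45920/1180 = 38.915.
0.135·t = ln(38.915) = 3.6614, so t = 3.6614/0.135 = 27.121.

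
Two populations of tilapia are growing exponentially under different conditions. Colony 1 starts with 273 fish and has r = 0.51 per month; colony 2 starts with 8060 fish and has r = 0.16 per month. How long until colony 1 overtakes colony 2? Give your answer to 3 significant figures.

Set 273·e^(0.51t) = 8060·e^(0.16t).
e^((0.51 − 0.16)t) = 8060/273 → e^(0.35·t) = 29.524.
0.35·t = ln(29.524) = 3.3852, so t = 3.3852/0.35 = 9.672.

9.67 months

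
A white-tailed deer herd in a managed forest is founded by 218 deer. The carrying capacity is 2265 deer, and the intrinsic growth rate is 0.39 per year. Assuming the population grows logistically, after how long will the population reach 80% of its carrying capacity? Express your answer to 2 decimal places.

A = (K − N₀)/N₀ = (2265 − 218)/218 = 9.3899.
Solve 2265/(1 + 9.3899·e^(−0.39t)) = 1812: 1 + 9.3899·e^(−0.39t) = 1.25, so e^(−0.39t) = 0.0266243.
−0.39·t = ln(0.0266243) = -3.6259, so t = 3.6259/0.39 = 9.2973.

9.30 years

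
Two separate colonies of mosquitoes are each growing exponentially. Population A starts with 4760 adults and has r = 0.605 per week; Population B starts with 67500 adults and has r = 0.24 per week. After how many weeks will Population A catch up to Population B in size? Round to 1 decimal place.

Set 4760·e^(0.605t) = 67500·e^(0.24t).
e^((0.605 − 0.24)t) = 67500/4760 → e^(0.365·t) = 14.181.
0.365·t = ln(14.181) = 2.6519, so t = 2.6519/0.365 = 7.2654.

7.3 weeks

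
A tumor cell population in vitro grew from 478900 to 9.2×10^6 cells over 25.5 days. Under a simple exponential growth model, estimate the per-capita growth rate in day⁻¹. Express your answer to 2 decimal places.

0.12 per day

From N(t) = N₀·e^(rt): e^(r·25.5) = 9.2×10^6/478900 = 19.211.
r·25.5 = ln(19.211) = 2.9555, so r = 2.9555/25.5 = 0.1159.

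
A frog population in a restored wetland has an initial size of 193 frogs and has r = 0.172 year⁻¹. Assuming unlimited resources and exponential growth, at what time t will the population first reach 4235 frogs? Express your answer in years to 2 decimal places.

17.96 years

Set N₀·e^(rt) = 4235: e^(0.172·t) = 4235/193 = 21.943.
0.172·t = ln(21.943) = 3.0884, so t = 3.0884/0.172 = 17.956.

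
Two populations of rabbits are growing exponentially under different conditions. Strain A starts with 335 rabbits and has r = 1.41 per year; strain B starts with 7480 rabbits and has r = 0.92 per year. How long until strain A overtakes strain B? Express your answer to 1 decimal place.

6.3 years

Set 335·e^(1.41t) = 7480·e^(0.92t).
e^((1.41 − 0.92)t) = 7480/335 → e^(0.49·t) = 22.328.
0.49·t = ln(22.328) = 3.1059, so t = 3.1059/0.49 = 6.3385.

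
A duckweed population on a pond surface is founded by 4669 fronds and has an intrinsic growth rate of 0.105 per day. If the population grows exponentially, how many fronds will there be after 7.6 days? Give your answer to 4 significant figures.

10370 fronds

N(t) = N₀·e^(rt) = 4669 × e^(0.105×7.6) = 4669 × e^0.798.
e^0.798 ≈ 2.2211, so N ≈ 4669 × 2.2211 = 10370.3.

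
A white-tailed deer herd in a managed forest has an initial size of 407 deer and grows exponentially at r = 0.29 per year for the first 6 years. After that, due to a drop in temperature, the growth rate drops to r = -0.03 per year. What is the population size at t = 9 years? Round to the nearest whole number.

2119 deer

Phase 1: N(6) = 407·e^(0.29×6) = 407·e^1.74 = 2318.82.
Phase 2 runs for 9 − 6 = 3 years at r = -0.03.
N(9) = 2318.82·e^(-0.03×3) = 2318.82·e^-0.09 = 2119.24.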